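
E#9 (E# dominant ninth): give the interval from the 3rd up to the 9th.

E#9: E#-G##-B#-D#-F##.
3rd = G##; 9th = F##.
G## up to F## is 10 semitones, a half step narrower than a major seventh, so the interval is minor.

m7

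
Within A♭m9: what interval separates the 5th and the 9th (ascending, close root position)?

The chord tones of A♭m9 are A♭-C♭-E♭-G♭-B♭.
So we need the interval from E♭ up to B♭.
Counting 5 letters and 7 half steps from E♭ gives a perfect fifth.

perfect fifth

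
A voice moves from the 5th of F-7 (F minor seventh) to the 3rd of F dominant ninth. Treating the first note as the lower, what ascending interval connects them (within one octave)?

The 5th of F-7 (F minor seventh) is C; the 3rd of F dominant ninth is A.
Counting 6 letters and 9 half steps from C gives a major sixth.

major 6th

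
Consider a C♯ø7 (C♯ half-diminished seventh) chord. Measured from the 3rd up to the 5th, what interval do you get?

m3

C♯ø is spelled C♯–E–G–B.
That puts E below G.
E up to G is 3 semitones, a half step narrower than a major third, so the interval is minor.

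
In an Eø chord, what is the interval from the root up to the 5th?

Eø7 (E half-diminished seventh): E-G-Bb-D.
That puts E below Bb.
E up to Bb is 6 semitones, a half step narrower than a perfect fifth, so the interval is diminished.

d5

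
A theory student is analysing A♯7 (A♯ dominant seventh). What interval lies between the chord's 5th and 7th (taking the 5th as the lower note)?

A♯7 (A♯ dominant seventh): A♯–C𝄪–E♯–G♯.
So we need the interval from E♯ up to G♯.
E♯ up to G♯ is 3 semitones, a half step narrower than a major third, so the interval is minor.

m3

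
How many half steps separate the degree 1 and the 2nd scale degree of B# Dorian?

The scale is B# C## D# E# F## G## A#.
B# up to C## is a major second — 2 semitones.

2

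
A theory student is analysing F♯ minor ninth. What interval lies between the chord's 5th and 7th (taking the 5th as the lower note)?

minor 3rd

Spelling the chord: F♯, A, C♯, E, G♯.
That puts C♯ below E.
3 letter names make it a third; at 3 semitones (a half step narrower than major) the quality is minor.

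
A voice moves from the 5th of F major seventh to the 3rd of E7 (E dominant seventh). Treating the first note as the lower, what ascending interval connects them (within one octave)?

A5

The 5th of F major seventh is C; the 3rd of E7 (E dominant seventh) is G#.
C up to G# is 8 semitones, a half step wider than a perfect fifth, so the interval is augmented.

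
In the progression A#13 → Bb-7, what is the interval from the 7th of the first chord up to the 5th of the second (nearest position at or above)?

A#13 has G# as its 7th, and Bb-7 has F as its 5th.
From G# to F: 9 semitones over a seventh = diminished.

diminished seventh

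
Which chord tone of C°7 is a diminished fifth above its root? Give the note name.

Spelling the chord: C-E♭-G♭-B𝄫.
The root is C. A diminished fifth above C is G♭.
G♭ is the chord's 5th.

Gb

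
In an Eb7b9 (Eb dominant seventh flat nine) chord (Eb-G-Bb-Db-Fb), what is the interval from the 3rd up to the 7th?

diminished 5th

The 3rd is G and the 7th is Db.
5 letter names make it a fifth; at 6 semitones (a half step narrower than perfect) the quality is diminished.
This 3–7 tritone is the characteristic tension at the heart of the dominant sound.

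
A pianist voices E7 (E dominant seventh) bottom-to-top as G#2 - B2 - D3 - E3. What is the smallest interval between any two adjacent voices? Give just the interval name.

Adjacent intervals: G#2→B2 = minor third; B2→D3 = minor third; D3→E3 = major second.
The smallest is D3 to E3, a major second (2 semitones).

major 2nd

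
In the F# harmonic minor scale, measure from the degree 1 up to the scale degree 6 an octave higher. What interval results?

m13

Spelling the F# harmonic minor scale: F# G# A B C# D E#.
Degree 1 = F#; 6th degree (up an octave) = D.
F# up to D is 20 semitones, a half step narrower than a major thirteenth, so the interval is minor.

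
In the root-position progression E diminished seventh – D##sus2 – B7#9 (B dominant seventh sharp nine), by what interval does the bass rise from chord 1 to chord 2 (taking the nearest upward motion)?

The roots are E and D##.
From E to D##: 12 semitones over a seventh = augmented.

augmented 7th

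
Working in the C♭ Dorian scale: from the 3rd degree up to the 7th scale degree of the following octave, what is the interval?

The scale runs C♭ D♭ E𝄫 F♭ G♭ A♭ B𝄫.
3rd degree = E𝄫; 7th degree (up an octave) = B𝄫.
Counting 12 letters and 19 half steps from E𝄫 gives a perfect twelfth.

P12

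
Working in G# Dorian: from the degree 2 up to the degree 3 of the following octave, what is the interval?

minor 9th

G# dorian: G# A# B C# D# E# F#.
Degree 2 = A#; 3rd scale degree (up an octave) = B.
9 letter names make it a ninth; at 13 semitones (a half step narrower than major) the quality is minor.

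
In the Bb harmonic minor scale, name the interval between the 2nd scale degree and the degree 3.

m2

Spelling the Bb harmonic minor scale: Bb C Db Eb F Gb A.
That puts C below Db.
C up to Db is 1 semitone, a half step narrower than a major second, so the interval is minor.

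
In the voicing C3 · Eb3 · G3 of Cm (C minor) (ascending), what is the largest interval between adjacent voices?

Adjacent intervals: C3→Eb3 = minor third; Eb3→G3 = major third.
The largest is Eb3 to G3, a major third (4 semitones).

M3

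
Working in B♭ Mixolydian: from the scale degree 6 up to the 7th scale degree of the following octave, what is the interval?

minor ninth

B♭ mixolydian: B♭ C D E♭ F G A♭.
The scale degree 6 is G and the 7th scale degree (up an octave) is A♭.
From G to A♭: 13 semitones over a ninth = minor.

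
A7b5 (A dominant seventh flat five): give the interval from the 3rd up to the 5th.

A7b5: A, C♯, E♭, G.
3rd = C♯; 5th = E♭.
From C♯ to E♭: 2 semitones over a third = diminished.

d3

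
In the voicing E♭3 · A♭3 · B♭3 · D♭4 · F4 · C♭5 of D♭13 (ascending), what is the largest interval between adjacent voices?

d5

Adjacent intervals: E♭3→A♭3 = perfect fourth; A♭3→B♭3 = major second; B♭3→D♭4 = minor third; D♭4→F4 = major third; F4→C♭5 = diminished fifth.
The largest is F4 to C♭5, a diminished fifth (6 semitones).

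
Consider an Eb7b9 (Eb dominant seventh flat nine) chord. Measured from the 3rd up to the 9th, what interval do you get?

The chord tones of Eb7b9 are Eb, G, Bb, Db, Fb.
The 3rd is G and the 9th is Fb.
From G to Fb: 9 semitones over a seventh = diminished.

d7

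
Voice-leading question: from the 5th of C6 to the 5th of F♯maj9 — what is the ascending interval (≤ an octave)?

The 5th of C6 is G; the 5th of F♯maj9 is C♯.
From G to C♯: 6 semitones over a fourth = augmented.

augmented fourth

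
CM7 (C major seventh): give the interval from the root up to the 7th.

major 7th

The chord tones of C major seventh are C-E-G-B.
Root = C; 7th = B.
Counting 7 letters and 11 half steps from C gives a major seventh.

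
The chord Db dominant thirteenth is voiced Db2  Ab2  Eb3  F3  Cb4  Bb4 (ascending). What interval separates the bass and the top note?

The outer voices are Db2 and Bb4.
Counting 20 letters and 33 half steps from Db gives a major 20th.

major 20th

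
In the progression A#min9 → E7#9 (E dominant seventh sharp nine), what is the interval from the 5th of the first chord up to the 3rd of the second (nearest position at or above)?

minor third

A#min9 has E# as its 5th, and E7#9 (E dominant seventh sharp nine) has G# as its 3rd.
From E# to G#: 3 semitones over a third = minor.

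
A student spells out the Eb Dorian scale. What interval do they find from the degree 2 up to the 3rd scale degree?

The scale runs Eb F Gb Ab Bb C Db.
The degree 2 is F and the degree 3 is Gb.
2 letter names make it a second; at 1 semitone (a half step narrower than major) the quality is minor.

minor second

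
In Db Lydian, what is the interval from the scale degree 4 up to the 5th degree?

Db lydian: Db Eb F G Ab Bb C.
The scale degree 4 is G and the 5th scale degree is Ab.
G up to Ab is 1 semitone, a half step narrower than a major second, so the interval is minor.

minor 2nd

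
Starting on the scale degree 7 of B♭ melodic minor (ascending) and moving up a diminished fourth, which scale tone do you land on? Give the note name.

Db

The scale is B♭ C D♭ E♭ F G A.
The scale degree 7 is A; a diminished fourth above that is D♭ — scale degree 3.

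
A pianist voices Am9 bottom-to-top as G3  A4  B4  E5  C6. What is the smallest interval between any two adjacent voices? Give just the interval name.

M2

Adjacent intervals: G3→A4 = major ninth; A4→B4 = major second; B4→E5 = perfect fourth; E5→C6 = minor sixth.
The smallest is A4 to B4, a major second (2 semitones).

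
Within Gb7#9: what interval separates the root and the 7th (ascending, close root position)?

Gb7#9 (Gb dominant seventh sharp nine) is spelled Gb–Bb–Db–Fb–A.
The root is Gb and the 7th is Fb.
7 letter names make it a seventh; at 10 semitones (a half step narrower than major) the quality is minor.

minor seventh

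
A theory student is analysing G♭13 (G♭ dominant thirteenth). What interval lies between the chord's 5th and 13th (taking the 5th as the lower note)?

major 9th

Spelling the chord: G♭–B♭–D♭–F♭–A♭–E♭.
So we need the interval from D♭ up to E♭.
Counting 9 letters and 14 half steps from D♭ gives a major ninth.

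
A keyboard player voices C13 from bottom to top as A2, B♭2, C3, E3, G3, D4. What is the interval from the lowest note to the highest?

perfect 11th

The outer voices are A2 and D4.
Counting 11 letters and 17 half steps from A gives a perfect eleventh.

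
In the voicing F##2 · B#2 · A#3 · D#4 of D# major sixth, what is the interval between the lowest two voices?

perfect fourth

Those voices are F##2 and B#2.
F## up to B# spans 4 letter names and 5 semitones — a perfect fourth.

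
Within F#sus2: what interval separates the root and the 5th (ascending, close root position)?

F#sus2: F#, G#, C#.
So we need the interval from F# up to C#.
F# up to C# spans 5 letter names and 7 semitones — a perfect fifth.

perfect 5th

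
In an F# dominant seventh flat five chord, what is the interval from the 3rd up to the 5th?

diminished 3rd

The chord tones of F#7b5 are F#–A#–C–E.
That puts A# below C.
From A# to C: 2 semitones over a third = diminished.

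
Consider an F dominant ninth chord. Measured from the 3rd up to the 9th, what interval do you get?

Spelling the chord: F, A, C, E♭, G.
3rd = A; 9th = G.
7 letter names make it a seventh; at 10 semitones (a half step narrower than major) the quality is minor.

minor seventh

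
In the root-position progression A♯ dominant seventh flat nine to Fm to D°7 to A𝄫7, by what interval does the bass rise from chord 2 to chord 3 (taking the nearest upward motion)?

major sixth

The roots are F and D.
Counting 6 letters and 9 half steps from F gives a major sixth.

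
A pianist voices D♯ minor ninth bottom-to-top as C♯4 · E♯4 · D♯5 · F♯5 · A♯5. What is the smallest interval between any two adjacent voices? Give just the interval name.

minor 3rd

Adjacent intervals: C♯4→E♯4 = major third; E♯4→D♯5 = minor seventh; D♯5→F♯5 = minor third; F♯5→A♯5 = major third.
The smallest is D♯5 to F♯5, a minor third (3 semitones).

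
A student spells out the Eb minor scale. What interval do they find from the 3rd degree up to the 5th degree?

major third

Spelling the Eb minor scale: Eb F Gb Ab Bb Cb Db.
So we need the interval from Gb up to Bb.
From Gb to Bb is 4 semitones, exactly the major third.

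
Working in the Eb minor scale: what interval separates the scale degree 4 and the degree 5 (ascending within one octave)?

major 2nd

Eb natural minor: Eb F Gb Ab Bb Cb Db.
The scale degree 4 is Ab and the scale degree 5 is Bb.
Counting 2 letters and 2 half steps from Ab gives a major second.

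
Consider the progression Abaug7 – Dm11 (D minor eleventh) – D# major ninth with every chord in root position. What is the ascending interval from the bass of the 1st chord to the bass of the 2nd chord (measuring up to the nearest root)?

The roots are Ab and D.
4 letter names make it a fourth; at 6 semitones (a half step wider than perfect) the quality is augmented.

augmented 4th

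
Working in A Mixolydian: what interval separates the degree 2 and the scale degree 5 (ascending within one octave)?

A mixolydian: A B C♯ D E F♯ G.
That puts B below E.
B up to E spans 4 letter names and 5 semitones — a perfect fourth.

perfect fourth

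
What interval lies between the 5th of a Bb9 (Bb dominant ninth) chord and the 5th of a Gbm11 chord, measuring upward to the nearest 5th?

minor 6th

Bb9 (Bb dominant ninth) has F as its 5th, and Gbm11 has Db as its 5th.
From F to Db: 8 semitones over a sixth = minor.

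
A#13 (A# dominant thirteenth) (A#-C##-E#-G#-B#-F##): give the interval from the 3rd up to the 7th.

3rd = C##; 7th = G#.
From C## to G#: 6 semitones over a fifth = diminished.
That tritone between 3rd and 7th is what gives the dominant seventh its pull toward resolution.

diminished fifth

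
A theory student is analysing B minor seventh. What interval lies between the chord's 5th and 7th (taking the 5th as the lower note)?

minor third

Bmin7 is spelled B, D, F#, A.
So we need the interval from F# up to A.
From F# to A: 3 semitones over a third = minor.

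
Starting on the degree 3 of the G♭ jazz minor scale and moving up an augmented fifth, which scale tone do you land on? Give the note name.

The scale is G♭ A♭ B𝄫 C♭ D♭ E♭ F.
The degree 3 is B𝄫; an augmented fifth above that is F — scale degree 7.

F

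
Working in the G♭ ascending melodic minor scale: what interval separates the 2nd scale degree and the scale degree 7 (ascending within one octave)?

major sixth

The scale runs G♭ A♭ B𝄫 C♭ D♭ E♭ F.
So we need the interval from A♭ up to F.
A♭ up to F spans 6 letter names and 9 semitones — a major sixth.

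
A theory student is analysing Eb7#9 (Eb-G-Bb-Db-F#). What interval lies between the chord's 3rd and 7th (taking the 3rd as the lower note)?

diminished fifth

The 3rd is G and the 7th is Db.
G up to Db is 6 semitones, a half step narrower than a perfect fifth, so the interval is diminished.
This 3–7 tritone is the characteristic tension at the heart of the dominant sound.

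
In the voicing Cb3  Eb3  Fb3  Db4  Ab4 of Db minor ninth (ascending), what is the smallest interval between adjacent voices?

Adjacent intervals: Cb3→Eb3 = major third; Eb3→Fb3 = minor second; Fb3→Db4 = major sixth; Db4→Ab4 = perfect fifth.
The smallest is Eb3 to Fb3, a minor second (1 semitone).

minor second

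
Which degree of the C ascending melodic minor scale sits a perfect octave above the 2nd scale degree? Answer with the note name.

D

The scale is C D Eb F G A B.
The 2nd scale degree is D; a perfect octave above that is D — scale degree 2.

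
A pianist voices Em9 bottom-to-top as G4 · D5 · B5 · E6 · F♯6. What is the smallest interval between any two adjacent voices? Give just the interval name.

Adjacent intervals: G4→D5 = perfect fifth; D5→B5 = major sixth; B5→E6 = perfect fourth; E6→F♯6 = major second.
The smallest is E6 to F♯6, a major second (2 semitones).

major 2nd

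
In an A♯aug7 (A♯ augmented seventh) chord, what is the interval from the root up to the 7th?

m7

Spelling the chord: A♯-C𝄪-E𝄪-G♯.
The root is A♯ and the 7th is G♯.
A♯ up to G♯ is 10 semitones, a half step narrower than a major seventh, so the interval is minor.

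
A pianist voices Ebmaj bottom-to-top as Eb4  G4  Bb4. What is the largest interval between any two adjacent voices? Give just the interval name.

major 3rd

Adjacent intervals: Eb4→G4 = major third; G4→Bb4 = minor third.
The largest is Eb4 to G4, a major third (4 semitones).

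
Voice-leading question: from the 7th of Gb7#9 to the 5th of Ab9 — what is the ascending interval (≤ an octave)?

M7

The 7th of Gb7#9 is Fb; the 5th of Ab9 is Eb.
Fb up to Eb spans 7 letter names and 11 semitones — a major seventh.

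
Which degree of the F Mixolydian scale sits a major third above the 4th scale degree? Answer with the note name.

D

The scale is F G A Bb C D Eb.
The 4th scale degree is Bb; a major third above that is D — scale degree 6.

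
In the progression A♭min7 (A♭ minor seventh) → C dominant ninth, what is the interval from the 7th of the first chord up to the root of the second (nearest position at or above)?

augmented fourth

The 7th of A♭min7 (A♭ minor seventh) is G♭; the root of C dominant ninth is C.
4 letter names make it a fourth; at 6 semitones (a half step wider than perfect) the quality is augmented.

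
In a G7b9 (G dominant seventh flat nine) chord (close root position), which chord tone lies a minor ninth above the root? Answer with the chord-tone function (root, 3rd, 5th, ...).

9th

G7b9 (G dominant seventh flat nine): G B D F Ab.
The root is G. A minor ninth above G is Ab.
Ab is the chord's 9th.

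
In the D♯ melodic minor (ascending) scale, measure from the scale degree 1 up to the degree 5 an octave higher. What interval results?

P12

Spelling the D♯ melodic minor (ascending) scale: D♯ E♯ F♯ G♯ A♯ B♯ C𝄪.
So we need the interval from D♯ up to A♯.
D♯ up to A♯ spans 12 letter names and 19 semitones — a perfect twelfth.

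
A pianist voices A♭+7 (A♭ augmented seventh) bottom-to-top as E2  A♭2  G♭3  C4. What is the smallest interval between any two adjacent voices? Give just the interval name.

diminished fourth

Adjacent intervals: E2→A♭2 = diminished fourth; A♭2→G♭3 = minor seventh; G♭3→C4 = augmented fourth.
The smallest is E2 to A♭2, a diminished fourth (4 semitones).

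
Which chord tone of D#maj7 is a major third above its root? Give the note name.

D#Δ7: D#–F##–A#–C##.
The root is D#. A major third above D# is F##.
F## is the chord's 3rd.

F##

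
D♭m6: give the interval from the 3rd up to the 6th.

The chord tones of D♭m6 are D♭–F♭–A♭–B♭.
3rd = F♭; 6th = B♭.
4 letter names make it a fourth; at 6 semitones (a half step wider than perfect) the quality is augmented.

augmented fourth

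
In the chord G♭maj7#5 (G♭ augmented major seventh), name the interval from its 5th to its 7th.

minor 3rd

G♭maj7#5: G♭–B♭–D–F.
That puts D below F.
3 letter names make it a third; at 3 semitones (a half step narrower than major) the quality is minor.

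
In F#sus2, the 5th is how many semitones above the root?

F# sus2: F# G# C#.
F# to C# is a perfect fifth: 7 semitones.

7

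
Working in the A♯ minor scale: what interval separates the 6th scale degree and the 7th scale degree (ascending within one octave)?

major second

A♯ natural minor: A♯ B♯ C♯ D♯ E♯ F♯ G♯.
That puts F♯ below G♯.
From F♯ to G♯ is 2 semitones, exactly the major second.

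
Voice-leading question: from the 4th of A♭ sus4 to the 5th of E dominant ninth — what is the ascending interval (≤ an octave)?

augmented 6th

The 4th of A♭ sus4 is D♭; the 5th of E dominant ninth is B.
6 letter names make it a sixth; at 10 semitones (a half step wider than major) the quality is augmented.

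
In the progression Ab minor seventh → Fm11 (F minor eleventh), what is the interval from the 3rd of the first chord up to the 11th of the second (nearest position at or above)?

major seventh

The 3rd of Ab minor seventh is Cb; the 11th of Fm11 (F minor eleventh) is Bb.
Cb up to Bb spans 7 letter names and 11 semitones — a major seventh.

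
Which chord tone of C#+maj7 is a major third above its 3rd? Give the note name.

G##

The chord tones of C#maj7#5 are C#-E#-G##-B#.
The 3rd is E#. A major third above E# is G##.
G## is the chord's 5th.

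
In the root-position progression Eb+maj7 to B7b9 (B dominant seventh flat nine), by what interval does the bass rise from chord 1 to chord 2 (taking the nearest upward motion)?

augmented fifth

The roots are Eb and B.
Eb up to B is 8 semitones, a half step wider than a perfect fifth, so the interval is augmented.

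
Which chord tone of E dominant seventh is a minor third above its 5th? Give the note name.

Spelling the chord: E–G#–B–D.
The 5th is B. A minor third above B is D.
D is the chord's 7th.

D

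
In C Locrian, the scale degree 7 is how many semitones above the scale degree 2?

The scale is C D♭ E♭ F G♭ A♭ B♭.
D♭ up to B♭ is a major sixth — 9 semitones.

9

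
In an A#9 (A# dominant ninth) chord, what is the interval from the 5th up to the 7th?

A#9 (A# dominant ninth): A#–C##–E#–G#–B#.
5th = E#; 7th = G#.
E# up to G# is 3 semitones, a half step narrower than a major third, so the interval is minor.

m3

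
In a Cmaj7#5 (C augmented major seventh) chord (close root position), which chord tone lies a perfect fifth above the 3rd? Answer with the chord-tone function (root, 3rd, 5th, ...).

7th

C augmented major seventh is spelled C E G# B.
The 3rd is E. A perfect fifth above E is B.
B is the chord's 7th.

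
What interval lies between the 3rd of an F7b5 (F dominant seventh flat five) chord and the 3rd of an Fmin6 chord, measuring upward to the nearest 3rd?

The 3rd of F7b5 (F dominant seventh flat five) is A; the 3rd of Fmin6 is A♭.
A up to A♭ is 11 semitones, a half step narrower than a perfect octave, so the interval is diminished.

diminished 8th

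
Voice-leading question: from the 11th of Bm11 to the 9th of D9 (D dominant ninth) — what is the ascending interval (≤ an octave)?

The 11th of Bm11 is E; the 9th of D9 (D dominant ninth) is E.
Counting 1 letters and 0 half steps from E gives a perfect unison.

perfect unison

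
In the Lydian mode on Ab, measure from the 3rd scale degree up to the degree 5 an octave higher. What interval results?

minor 10th

Spelling the Lydian mode on Ab: Ab Bb C D Eb F G.
The 3rd scale degree is C and the degree 5 (up an octave) is Eb.
C up to Eb is 15 semitones, a half step narrower than a major tenth, so the interval is minor.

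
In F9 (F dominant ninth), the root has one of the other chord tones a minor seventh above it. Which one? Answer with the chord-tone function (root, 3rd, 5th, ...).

7th

F9 (F dominant ninth): F–A–C–Eb–G.
The root is F. A minor seventh above F is Eb.
Eb is the chord's 7th.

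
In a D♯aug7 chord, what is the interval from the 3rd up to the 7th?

Spelling the chord: D♯ F𝄪 A𝄪 C♯.
So we need the interval from F𝄪 up to C♯.
5 letter names make it a fifth; at 6 semitones (a half step narrower than perfect) the quality is diminished.

diminished fifth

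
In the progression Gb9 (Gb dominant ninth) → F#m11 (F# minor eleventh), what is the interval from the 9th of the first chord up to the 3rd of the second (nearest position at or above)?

A1

Gb9 (Gb dominant ninth) has Ab as its 9th, and F#m11 (F# minor eleventh) has A as its 3rd.
1 letter names make it a unison; at 1 semitone (a half step wider than perfect) the quality is augmented.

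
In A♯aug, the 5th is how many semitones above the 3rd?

4

Spelling the chord: A♯, C𝄪, E𝄪.
C𝄪 to E𝄪 is a major third: 4 semitones.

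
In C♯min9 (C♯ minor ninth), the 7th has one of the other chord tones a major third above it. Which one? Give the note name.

C♯ minor ninth: C♯–E–G♯–B–D♯.
The 7th is B. A major third above B is D♯.
D♯ is the chord's 9th.

D#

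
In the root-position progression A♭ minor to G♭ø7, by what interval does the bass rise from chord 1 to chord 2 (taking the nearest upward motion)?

The roots are A♭ and G♭.
7 letter names make it a seventh; at 10 semitones (a half step narrower than major) the quality is minor.

minor seventh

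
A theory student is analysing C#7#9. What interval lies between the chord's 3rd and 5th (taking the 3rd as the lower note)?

minor 3rd

C#7#9 is spelled C#, E#, G#, B, D##.
That puts E# below G#.
3 letter names make it a third; at 3 semitones (a half step narrower than major) the quality is minor.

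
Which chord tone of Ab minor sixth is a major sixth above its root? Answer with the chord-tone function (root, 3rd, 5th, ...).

Ab minor sixth: Ab-Cb-Eb-F.
The root is Ab. A major sixth above Ab is F.
F is the chord's 6th.

6th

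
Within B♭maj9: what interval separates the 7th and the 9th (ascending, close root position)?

B♭maj9: B♭ D F A C.
The 7th is A and the 9th is C.
3 letter names make it a third; at 3 semitones (a half step narrower than major) the quality is minor.

minor third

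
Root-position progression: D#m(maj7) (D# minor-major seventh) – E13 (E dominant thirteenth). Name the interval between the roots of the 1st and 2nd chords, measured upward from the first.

The roots are D# and E.
D# up to E is 1 semitone, a half step narrower than a major second, so the interval is minor.

m2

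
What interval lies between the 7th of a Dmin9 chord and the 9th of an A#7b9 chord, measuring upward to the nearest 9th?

Dmin9 has C as its 7th, and A#7b9 has B as its 9th.
From C to B is 11 semitones, exactly the major seventh.

major 7th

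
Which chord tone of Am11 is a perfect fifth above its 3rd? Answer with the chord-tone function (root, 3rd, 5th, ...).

7th

A minor eleventh: A–C–E–G–B–D.
The 3rd is C. A perfect fifth above C is G.
G is the chord's 7th.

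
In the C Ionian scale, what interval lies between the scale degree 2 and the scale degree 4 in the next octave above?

The scale runs C D E F G A B.
So we need the interval from D up to F.
10 letter names make it a tenth; at 15 semitones (a half step narrower than major) the quality is minor.

minor tenth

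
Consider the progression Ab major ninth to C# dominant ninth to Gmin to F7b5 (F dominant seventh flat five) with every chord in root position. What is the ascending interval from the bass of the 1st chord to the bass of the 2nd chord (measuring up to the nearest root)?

The roots are Ab and C#.
Ab up to C# is 5 semitones, a half step wider than a major third, so the interval is augmented.

augmented third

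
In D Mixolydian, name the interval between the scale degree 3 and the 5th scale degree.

The scale runs D E F# G A B C.
That puts F# below A.
From F# to A: 3 semitones over a third = minor.

minor 3rd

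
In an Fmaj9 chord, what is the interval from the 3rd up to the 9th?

minor seventh

The chord tones of Fmaj9 are F A C E G.
That puts A below G.
From A to G: 10 semitones over a seventh = minor.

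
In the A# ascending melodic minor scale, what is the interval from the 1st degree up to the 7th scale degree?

The scale runs A# B# C# D# E# F## G##.
1st degree = A#; 7th scale degree = G##.
From A# to G## is 11 semitones, exactly the major seventh.

major 7th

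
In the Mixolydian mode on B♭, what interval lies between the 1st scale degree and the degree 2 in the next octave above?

Spelling the Mixolydian mode on B♭: B♭ C D E♭ F G A♭.
So we need the interval from B♭ up to C.
B♭ up to C spans 9 letter names and 14 semitones — a major ninth.

major ninth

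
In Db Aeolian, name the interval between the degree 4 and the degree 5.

Spelling Db Aeolian: Db Eb Fb Gb Ab Bbb Cb.
So we need the interval from Gb up to Ab.
Counting 2 letters and 2 half steps from Gb gives a major second.

major 2nd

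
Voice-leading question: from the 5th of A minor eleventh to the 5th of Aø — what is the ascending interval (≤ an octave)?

The 5th of A minor eleventh is E; the 5th of Aø is E♭.
E up to E♭ is 11 semitones, a half step narrower than a perfect octave, so the interval is diminished.

diminished octave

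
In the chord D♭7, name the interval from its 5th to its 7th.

Spelling the chord: D♭-F-A♭-C♭.
5th = A♭; 7th = C♭.
A♭ up to C♭ is 3 semitones, a half step narrower than a major third, so the interval is minor.

minor third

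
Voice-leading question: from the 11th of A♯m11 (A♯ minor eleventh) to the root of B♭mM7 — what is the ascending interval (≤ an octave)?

A♯m11 (A♯ minor eleventh) has D♯ as its 11th, and B♭mM7 has B♭ as its root.
From D♯ to B♭: 7 semitones over a sixth = diminished.

diminished 6th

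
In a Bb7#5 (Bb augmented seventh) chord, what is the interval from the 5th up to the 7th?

Spelling the chord: Bb, D, F#, Ab.
So we need the interval from F# up to Ab.
3 letter names make it a third; at 2 semitones (a whole step narrower than major) the quality is diminished.

diminished third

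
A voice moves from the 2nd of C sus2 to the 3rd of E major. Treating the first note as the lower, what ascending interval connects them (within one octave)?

augmented 4th

The 2nd of C sus2 is D; the 3rd of E major is G♯.
4 letter names make it a fourth; at 6 semitones (a half step wider than perfect) the quality is augmented.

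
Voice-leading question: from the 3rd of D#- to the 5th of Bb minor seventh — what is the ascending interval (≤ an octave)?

diminished octave

D#- has F# as its 3rd, and Bb minor seventh has F as its 5th.
F# up to F is 11 semitones, a half step narrower than a perfect octave, so the interval is diminished.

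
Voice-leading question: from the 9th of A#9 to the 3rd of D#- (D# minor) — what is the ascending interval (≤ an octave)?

The 9th of A#9 is B#; the 3rd of D#- (D# minor) is F#.
B# up to F# is 6 semitones, a half step narrower than a perfect fifth, so the interval is diminished.

diminished fifth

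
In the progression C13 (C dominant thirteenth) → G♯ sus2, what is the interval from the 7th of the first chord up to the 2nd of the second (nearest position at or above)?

A7

The 7th of C13 (C dominant thirteenth) is B♭; the 2nd of G♯ sus2 is A♯.
B♭ up to A♯ is 12 semitones, a half step wider than a major seventh, so the interval is augmented.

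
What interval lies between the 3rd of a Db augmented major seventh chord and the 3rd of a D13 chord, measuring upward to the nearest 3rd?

The 3rd of Db augmented major seventh is F; the 3rd of D13 is F#.
From F to F#: 1 semitone over a unison = augmented.

augmented 1st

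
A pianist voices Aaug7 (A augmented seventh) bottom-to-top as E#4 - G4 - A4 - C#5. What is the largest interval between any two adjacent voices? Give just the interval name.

Adjacent intervals: E#4→G4 = diminished third; G4→A4 = major second; A4→C#5 = major third.
The largest is A4 to C#5, a major third (4 semitones).

major third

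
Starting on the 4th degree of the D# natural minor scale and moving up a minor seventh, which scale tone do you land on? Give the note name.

F#

The scale is D# E# F# G# A# B C#.
The 4th degree is G#; a minor seventh above that is F# — scale degree 3.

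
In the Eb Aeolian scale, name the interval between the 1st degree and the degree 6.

Spelling the Eb Aeolian scale: Eb F Gb Ab Bb Cb Db.
So we need the interval from Eb up to Cb.
Eb up to Cb is 8 semitones, a half step narrower than a major sixth, so the interval is minor.

minor sixth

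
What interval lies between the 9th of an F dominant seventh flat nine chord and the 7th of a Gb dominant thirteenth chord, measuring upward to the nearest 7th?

minor seventh

F dominant seventh flat nine has Gb as its 9th, and Gb dominant thirteenth has Fb as its 7th.
From Gb to Fb: 10 semitones over a seventh = minor.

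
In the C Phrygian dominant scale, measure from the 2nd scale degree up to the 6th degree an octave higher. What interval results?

perfect twelfth

The scale runs C Db E F G Ab Bb.
2nd scale degree = Db; scale degree 6 (up an octave) = Ab.
From Db to Ab is 19 semitones, exactly the perfect twelfth.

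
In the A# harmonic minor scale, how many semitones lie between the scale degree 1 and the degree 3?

The scale is A# B# C# D# E# F# G##.
A# up to C# is a minor third — 3 semitones.

3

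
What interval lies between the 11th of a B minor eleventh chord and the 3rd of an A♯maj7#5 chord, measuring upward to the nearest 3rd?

augmented 6th

The 11th of B minor eleventh is E; the 3rd of A♯maj7#5 is C𝄪.
From E to C𝄪: 10 semitones over a sixth = augmented.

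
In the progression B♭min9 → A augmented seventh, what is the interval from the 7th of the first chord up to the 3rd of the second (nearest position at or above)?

The 7th of B♭min9 is A♭; the 3rd of A augmented seventh is C♯.
From A♭ to C♯: 5 semitones over a third = augmented.

augmented third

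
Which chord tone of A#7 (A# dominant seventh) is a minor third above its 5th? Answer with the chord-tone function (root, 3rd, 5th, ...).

A#7 (A# dominant seventh) is spelled A# C## E# G#.
The 5th is E#. A minor third above E# is G#.
G# is the chord's 7th.

7th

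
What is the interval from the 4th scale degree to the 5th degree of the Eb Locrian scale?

minor second

Spelling the Eb Locrian scale: Eb Fb Gb Ab Bbb Cb Db.
The 4th scale degree is Ab and the scale degree 5 is Bbb.
Ab up to Bbb is 1 semitone, a half step narrower than a major second, so the interval is minor.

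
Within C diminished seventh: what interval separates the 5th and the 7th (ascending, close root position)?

minor third

C°7: C, Eb, Gb, Bbb.
That puts Gb below Bbb.
3 letter names make it a third; at 3 semitones (a half step narrower than major) the quality is minor.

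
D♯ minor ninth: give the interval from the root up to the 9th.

major ninth

D♯m9: D♯, F♯, A♯, C♯, E♯.
Root = D♯; 9th = E♯.
Counting 9 letters and 14 half steps from D♯ gives a major ninth.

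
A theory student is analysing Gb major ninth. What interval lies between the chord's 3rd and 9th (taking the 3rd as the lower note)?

m7

Gbmaj9 is spelled Gb-Bb-Db-F-Ab.
3rd = Bb; 9th = Ab.
From Bb to Ab: 10 semitones over a seventh = minor.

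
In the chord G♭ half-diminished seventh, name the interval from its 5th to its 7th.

G♭ø7 is spelled G♭–B𝄫–D𝄫–F♭.
5th = D𝄫; 7th = F♭.
From D𝄫 to F♭ is 4 semitones, exactly the major third.

major third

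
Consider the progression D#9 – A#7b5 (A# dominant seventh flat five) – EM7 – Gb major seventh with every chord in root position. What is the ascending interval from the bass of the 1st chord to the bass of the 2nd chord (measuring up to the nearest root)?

perfect fifth

The roots are D# and A#.
D# up to A# spans 5 letter names and 7 semitones — a perfect fifth.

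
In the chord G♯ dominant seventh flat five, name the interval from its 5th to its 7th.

M3

Spelling the chord: G♯ B♯ D F♯.
So we need the interval from D up to F♯.
Counting 3 letters and 4 half steps from D gives a major third.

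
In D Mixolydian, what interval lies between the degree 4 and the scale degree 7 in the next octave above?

perfect eleventh

D mixolydian: D E F♯ G A B C.
So we need the interval from G up to C.
From G to C is 17 semitones, exactly the perfect eleventh.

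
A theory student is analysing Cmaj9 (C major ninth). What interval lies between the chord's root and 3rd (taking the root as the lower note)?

M3

Cmaj9 (C major ninth) is spelled C E G B D.
The root is C and the 3rd is E.
From C to E is 4 semitones, exactly the major third.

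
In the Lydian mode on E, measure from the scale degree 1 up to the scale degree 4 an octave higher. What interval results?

A11

The scale runs E F♯ G♯ A♯ B C♯ D♯.
Scale degree 1 = E; scale degree 4 (up an octave) = A♯.
E up to A♯ is 18 semitones, a half step wider than a perfect eleventh, so the interval is augmented.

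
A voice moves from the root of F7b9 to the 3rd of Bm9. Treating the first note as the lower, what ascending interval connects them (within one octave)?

major 6th

F7b9 has F as its root, and Bm9 has D as its 3rd.
Counting 6 letters and 9 half steps from F gives a major sixth.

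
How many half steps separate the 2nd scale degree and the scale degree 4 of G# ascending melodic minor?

The scale is G# A# B C# D# E# F##.
A# up to C# is a minor third — 3 semitones.

3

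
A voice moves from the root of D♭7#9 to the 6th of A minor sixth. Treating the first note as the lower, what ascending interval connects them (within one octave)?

The root of D♭7#9 is D♭; the 6th of A minor sixth is F♯.
3 letter names make it a third; at 5 semitones (a half step wider than major) the quality is augmented.

augmented third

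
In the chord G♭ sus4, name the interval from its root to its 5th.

perfect fifth

Spelling the chord: G♭, C♭, D♭.
The root is G♭ and the 5th is D♭.
Counting 5 letters and 7 half steps from G♭ gives a perfect fifth.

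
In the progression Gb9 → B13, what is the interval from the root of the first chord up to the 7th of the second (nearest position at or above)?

The root of Gb9 is Gb; the 7th of B13 is A.
Gb up to A is 3 semitones, a half step wider than a major second, so the interval is augmented.

augmented second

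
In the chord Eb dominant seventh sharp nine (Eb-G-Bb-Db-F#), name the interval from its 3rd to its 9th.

major seventh

That puts G below F#.
G up to F# spans 7 letter names and 11 semitones — a major seventh.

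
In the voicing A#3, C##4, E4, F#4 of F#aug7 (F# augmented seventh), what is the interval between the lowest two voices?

Those voices are A#3 and C##4.
From A# to C## is 4 semitones, exactly the major third.

major 3rd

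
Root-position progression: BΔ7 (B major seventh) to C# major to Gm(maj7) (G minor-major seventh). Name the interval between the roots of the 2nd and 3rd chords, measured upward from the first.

The roots are C# and G.
From C# to G: 6 semitones over a fifth = diminished.

diminished fifth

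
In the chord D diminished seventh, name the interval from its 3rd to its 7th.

diminished fifth

Ddim7 (D diminished seventh) is spelled D, F, Ab, Cb.
The 3rd is F and the 7th is Cb.
F up to Cb is 6 semitones, a half step narrower than a perfect fifth, so the interval is diminished.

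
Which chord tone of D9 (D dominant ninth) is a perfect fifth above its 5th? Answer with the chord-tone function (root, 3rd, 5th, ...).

D9 is spelled D F♯ A C E.
The 5th is A. A perfect fifth above A is E.
E is the chord's 9th.

9th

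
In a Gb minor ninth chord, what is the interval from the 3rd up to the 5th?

Spelling the chord: Gb, Bbb, Db, Fb, Ab.
The 3rd is Bbb and the 5th is Db.
Bbb up to Db spans 3 letter names and 4 semitones — a major third.

major third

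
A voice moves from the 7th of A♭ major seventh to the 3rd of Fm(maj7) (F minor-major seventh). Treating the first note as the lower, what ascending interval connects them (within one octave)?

The 7th of A♭ major seventh is G; the 3rd of Fm(maj7) (F minor-major seventh) is A♭.
G up to A♭ is 1 semitone, a half step narrower than a major second, so the interval is minor.

minor second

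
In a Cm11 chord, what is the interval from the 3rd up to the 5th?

major third

Cm11: C-Eb-G-Bb-D-F.
That puts Eb below G.
From Eb to G is 4 semitones, exactly the major third.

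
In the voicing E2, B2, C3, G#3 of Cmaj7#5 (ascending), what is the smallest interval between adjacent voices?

Adjacent intervals: E2→B2 = perfect fifth; B2→C3 = minor second; C3→G#3 = augmented fifth.
The smallest is B2 to C3, a minor second (1 semitone).

minor second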